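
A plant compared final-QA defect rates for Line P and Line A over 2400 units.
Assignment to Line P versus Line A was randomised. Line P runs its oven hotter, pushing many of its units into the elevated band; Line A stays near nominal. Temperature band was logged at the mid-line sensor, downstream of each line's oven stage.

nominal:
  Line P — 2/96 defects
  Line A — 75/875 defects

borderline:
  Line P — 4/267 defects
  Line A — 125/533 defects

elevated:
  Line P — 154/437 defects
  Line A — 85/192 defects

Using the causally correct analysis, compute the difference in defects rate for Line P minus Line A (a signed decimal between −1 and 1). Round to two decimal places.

+0.02

The stratified and pooled comparisons disagree (Line P wins within each in-process temperature band; Line A wins overall), so the answer turns on the causal role of in-process temperature band.
In-process temperature band lies on the pathway line → in-process temperature band → outcome, so adjusting for it blocks the indirect effect. For the total causal effect of line, use the unadjusted pooled rates.
The causal difference is the pooled difference: 0.200 − 0.178 = +0.022.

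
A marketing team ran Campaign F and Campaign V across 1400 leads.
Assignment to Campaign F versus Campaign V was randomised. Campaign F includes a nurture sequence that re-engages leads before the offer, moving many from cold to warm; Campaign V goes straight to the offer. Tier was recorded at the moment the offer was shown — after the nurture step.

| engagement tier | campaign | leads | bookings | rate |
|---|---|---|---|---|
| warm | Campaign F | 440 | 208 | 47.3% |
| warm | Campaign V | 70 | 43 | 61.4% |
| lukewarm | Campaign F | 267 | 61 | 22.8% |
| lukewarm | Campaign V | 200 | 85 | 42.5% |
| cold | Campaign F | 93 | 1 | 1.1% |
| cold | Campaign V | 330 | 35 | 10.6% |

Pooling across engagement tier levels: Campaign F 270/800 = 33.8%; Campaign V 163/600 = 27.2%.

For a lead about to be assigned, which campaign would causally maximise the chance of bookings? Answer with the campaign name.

Campaign F

Engagement tier is downstream of the campaign. One should not condition on a consequence of treatment, so the overall rates are the right comparison.
Pooled: Campaign F 33.8% vs Campaign V 27.2%; Campaign F is higher overall.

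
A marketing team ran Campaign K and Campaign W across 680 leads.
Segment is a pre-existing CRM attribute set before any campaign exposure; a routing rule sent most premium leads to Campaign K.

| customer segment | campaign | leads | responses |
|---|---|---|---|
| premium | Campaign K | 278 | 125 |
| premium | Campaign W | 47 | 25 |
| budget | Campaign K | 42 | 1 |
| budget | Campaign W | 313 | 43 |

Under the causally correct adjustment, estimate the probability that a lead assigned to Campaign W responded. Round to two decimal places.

0.33

Within every customer segment level Campaign W has the higher rate, yet pooled Campaign K does — Simpson's reversal.
Customer segment satisfies the back-door criterion: it is not a descendant of the campaign, and it blocks the spurious path from campaign to outcome. Adjusting for it (i.e., using the within-customer segment rates) gives the causal effect.
Standardising Campaign W to the population customer segment mix: 0.478·25/47 + 0.522·43/313 = 0.326.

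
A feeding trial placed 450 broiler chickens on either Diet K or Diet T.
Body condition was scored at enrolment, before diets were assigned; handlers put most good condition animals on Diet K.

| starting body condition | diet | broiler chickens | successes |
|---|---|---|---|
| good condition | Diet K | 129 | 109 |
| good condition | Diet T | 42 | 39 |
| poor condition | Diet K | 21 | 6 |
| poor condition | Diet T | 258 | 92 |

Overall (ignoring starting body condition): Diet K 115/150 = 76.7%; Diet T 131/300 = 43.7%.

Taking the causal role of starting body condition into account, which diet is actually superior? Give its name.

The starting body condition-specific comparison favours Diet T throughout, but the pooled figures favour Diet K. The question is whether to condition on starting body condition.
Since starting body condition is a pre-existing factor (not a product of the diet) and it affects the outcome on its own, it is a confounder. The stratified rates, not the pooled rate, identify the causal effect.
Within each level — good condition: 84.5% vs 92.9%; poor condition: 28.6% vs 35.7% — Diet T is higher every time.

Diet T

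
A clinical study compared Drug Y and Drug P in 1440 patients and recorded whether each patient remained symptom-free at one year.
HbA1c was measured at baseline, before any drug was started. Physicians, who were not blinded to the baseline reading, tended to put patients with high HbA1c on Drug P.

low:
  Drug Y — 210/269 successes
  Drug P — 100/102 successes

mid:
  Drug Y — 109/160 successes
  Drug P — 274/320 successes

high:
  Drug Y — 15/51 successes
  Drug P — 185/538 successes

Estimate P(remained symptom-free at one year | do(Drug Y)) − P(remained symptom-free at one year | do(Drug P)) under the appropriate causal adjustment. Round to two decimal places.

-0.13

HbA1c satisfies the back-door criterion: it is not a descendant of the drug, and it blocks the spurious path from drug to outcome. Adjusting for it (i.e., using the within-HbA1c rates) gives the causal effect.
Adjusting over the population distribution of HbA1c: 0.258·(0.781−0.980) + 0.333·(0.681−0.856) + 0.409·(0.294−0.344) = -0.130.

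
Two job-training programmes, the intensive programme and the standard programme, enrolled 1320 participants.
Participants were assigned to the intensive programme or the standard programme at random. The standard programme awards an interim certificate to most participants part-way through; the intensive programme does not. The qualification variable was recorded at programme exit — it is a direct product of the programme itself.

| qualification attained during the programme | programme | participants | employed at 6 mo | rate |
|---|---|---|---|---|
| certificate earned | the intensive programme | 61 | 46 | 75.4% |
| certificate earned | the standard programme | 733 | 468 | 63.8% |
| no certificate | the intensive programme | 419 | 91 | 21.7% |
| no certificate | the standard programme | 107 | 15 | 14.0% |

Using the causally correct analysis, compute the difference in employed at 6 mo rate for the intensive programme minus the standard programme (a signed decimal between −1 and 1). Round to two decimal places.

-0.29

The qualification attained during the programme-specific comparison favours the intensive programme throughout, but the pooled figures favour the standard programme. The question is whether to condition on qualification attained during the programme.
Qualification attained during the programme is recorded after the programme and is itself shifted by it — it sits on the causal path from programme to outcome. Conditioning on a mediator would strip out part of the effect we want; the pooled comparison gives the total causal effect.
The causal difference is the pooled difference: 0.285 − 0.575 = -0.290.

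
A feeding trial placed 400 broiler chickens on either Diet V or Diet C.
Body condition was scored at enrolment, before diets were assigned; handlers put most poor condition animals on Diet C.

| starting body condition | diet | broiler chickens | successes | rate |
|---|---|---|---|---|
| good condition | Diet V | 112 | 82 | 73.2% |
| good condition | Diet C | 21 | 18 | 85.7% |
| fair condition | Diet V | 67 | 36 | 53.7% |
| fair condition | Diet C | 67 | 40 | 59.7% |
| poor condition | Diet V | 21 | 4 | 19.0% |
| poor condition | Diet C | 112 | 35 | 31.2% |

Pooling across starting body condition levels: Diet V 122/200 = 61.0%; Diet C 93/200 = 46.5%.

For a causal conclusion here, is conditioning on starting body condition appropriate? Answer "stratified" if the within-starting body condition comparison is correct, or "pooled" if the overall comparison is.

stratified

The stratified and pooled comparisons disagree (Diet C wins within each starting body condition; Diet V wins overall), so the answer turns on the causal role of starting body condition.
The imbalance in starting body condition arose from how broiler chickens were allocated, not from anything the diet did; and starting body condition independently affects the outcome. The pooled gap is confounded — condition on starting body condition.
Within each level — good condition: 73.2% vs 85.7%; fair condition: 53.7% vs 59.7%; poor condition: 19.0% vs 31.2% — Diet C is higher every time.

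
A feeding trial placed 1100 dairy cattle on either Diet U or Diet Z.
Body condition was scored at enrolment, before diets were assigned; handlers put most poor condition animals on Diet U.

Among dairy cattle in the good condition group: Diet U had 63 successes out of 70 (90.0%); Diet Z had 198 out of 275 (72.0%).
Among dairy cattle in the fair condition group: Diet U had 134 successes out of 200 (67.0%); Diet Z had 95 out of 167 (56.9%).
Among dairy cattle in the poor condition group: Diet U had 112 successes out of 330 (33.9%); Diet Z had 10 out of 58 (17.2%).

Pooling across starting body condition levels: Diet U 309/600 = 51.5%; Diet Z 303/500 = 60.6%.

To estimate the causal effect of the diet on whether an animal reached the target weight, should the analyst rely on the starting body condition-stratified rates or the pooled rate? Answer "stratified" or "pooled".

Here starting body condition is a common cause — it drives both which diet a case falls under and the outcome. The crude comparison mixes populations; the stratum-specific rates are the causally relevant ones.
Within each level — good condition: 90.0% vs 72.0%; fair condition: 67.0% vs 56.9%; poor condition: 33.9% vs 17.2% — Diet U is higher every time.

stratified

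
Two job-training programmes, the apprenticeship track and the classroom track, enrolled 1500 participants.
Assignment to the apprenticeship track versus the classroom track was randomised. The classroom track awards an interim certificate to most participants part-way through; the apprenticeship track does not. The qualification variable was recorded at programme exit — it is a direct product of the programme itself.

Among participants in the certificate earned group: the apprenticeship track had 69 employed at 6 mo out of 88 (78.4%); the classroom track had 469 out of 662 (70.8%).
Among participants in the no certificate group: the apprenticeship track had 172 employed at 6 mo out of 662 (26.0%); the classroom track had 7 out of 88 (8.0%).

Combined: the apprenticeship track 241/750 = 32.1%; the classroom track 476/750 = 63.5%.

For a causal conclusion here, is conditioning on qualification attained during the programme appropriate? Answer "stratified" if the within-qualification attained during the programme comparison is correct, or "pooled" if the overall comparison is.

Qualification attained during the programme lies on the pathway programme → qualification attained during the programme → outcome, so adjusting for it blocks the indirect effect. For the total causal effect of programme, use the unadjusted pooled rates.
Pooled: the apprenticeship track 32.1% vs the classroom track 63.5%; the classroom track is higher overall.

pooled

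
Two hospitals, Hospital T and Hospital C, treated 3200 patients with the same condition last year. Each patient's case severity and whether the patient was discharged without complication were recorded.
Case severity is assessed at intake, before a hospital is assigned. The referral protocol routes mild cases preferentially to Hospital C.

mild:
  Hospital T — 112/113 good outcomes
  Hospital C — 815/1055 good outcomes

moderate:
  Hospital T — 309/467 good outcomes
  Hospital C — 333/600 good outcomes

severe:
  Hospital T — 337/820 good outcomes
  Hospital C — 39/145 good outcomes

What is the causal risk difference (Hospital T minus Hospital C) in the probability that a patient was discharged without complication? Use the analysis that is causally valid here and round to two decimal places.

+0.16

Within every case severity level Hospital T has the higher rate, yet pooled Hospital C does — Simpson's reversal.
Case severity is set before the hospital has any effect — it is not caused by the hospital — and it independently drives the outcome. That makes it a confounder, so the causal comparison is within case severity levels.
Adjusting over the population distribution of case severity: 0.365·(0.991−0.773) + 0.333·(0.662−0.555) + 0.302·(0.411−0.269) = +0.158.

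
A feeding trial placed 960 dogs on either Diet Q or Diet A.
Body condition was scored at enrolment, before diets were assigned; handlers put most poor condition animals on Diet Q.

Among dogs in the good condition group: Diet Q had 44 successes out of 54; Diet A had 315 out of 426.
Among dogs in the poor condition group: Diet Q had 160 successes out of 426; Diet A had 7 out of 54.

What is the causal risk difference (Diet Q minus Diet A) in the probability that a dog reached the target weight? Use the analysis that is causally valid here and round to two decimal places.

+0.16

Within every starting body condition level Diet Q has the higher rate, yet pooled Diet A does — Simpson's reversal.
Since starting body condition is a pre-existing factor (not a product of the diet) and it affects the outcome on its own, it is a confounder. The stratified rates, not the pooled rate, identify the causal effect.
Adjusting over the population distribution of starting body condition: 0.500·(0.815−0.739) + 0.500·(0.376−0.130) = +0.161.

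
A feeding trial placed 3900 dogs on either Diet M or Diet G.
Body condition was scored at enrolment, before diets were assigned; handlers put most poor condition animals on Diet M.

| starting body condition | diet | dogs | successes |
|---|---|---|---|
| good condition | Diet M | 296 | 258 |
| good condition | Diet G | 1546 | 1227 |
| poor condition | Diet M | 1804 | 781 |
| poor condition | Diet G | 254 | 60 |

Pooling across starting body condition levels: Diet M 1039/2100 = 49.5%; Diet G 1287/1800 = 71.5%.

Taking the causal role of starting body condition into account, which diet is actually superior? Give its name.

The imbalance in starting body condition arose from how dogs were allocated, not from anything the diet did; and starting body condition independently affects the outcome. The pooled gap is confounded — condition on starting body condition.
Within each level — good condition: 87.2% vs 79.4%; poor condition: 43.3% vs 23.6% — Diet M is higher every time.

Diet M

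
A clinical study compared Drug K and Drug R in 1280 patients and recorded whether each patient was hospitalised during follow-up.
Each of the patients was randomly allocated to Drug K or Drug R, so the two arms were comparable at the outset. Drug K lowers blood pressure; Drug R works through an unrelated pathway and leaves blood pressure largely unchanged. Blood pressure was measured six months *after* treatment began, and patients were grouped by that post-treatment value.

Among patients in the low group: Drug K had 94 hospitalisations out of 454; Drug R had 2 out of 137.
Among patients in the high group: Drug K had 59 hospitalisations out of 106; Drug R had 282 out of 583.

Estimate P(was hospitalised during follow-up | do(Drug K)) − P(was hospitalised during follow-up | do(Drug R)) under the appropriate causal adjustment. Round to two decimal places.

-0.12

Blood pressure is downstream of the drug. One should not condition on a consequence of treatment, so the overall rates are the right comparison.
The causal difference is the pooled difference: 0.273 − 0.394 = -0.121.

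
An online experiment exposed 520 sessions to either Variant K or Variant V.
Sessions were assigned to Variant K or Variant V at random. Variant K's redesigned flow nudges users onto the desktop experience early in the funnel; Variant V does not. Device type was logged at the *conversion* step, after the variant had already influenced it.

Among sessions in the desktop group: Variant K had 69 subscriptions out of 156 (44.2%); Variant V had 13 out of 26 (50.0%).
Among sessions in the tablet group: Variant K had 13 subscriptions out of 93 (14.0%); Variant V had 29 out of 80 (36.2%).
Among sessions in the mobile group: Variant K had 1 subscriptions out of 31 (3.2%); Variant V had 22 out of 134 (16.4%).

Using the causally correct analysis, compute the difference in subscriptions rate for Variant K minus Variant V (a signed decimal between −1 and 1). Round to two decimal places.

+0.03

Within every device type level Variant V has the higher rate, yet pooled Variant K does — Simpson's reversal.
The distribution of device type is itself part of what the variant does — it is an intermediate outcome. Holding it fixed would remove that part of the effect; the total effect is the pooled difference.
The causal difference is the pooled difference: 0.296 − 0.267 = +0.030.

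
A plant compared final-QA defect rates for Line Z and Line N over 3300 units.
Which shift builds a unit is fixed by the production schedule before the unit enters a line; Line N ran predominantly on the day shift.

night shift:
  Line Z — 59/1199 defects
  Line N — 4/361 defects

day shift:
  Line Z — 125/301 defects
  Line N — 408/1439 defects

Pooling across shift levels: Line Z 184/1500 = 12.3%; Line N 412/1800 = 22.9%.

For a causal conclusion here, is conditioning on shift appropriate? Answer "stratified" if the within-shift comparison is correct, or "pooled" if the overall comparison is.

Within every shift level Line N has the lower rate, yet pooled Line Z does — Simpson's reversal.
Shift is set before the line has any effect — it is not caused by the line — and it independently drives the outcome. That makes it a confounder, so the causal comparison is within shift levels.
Within each level — night shift: 4.9% vs 1.1%; day shift: 41.5% vs 28.4% — Line N is lower every time.

stratified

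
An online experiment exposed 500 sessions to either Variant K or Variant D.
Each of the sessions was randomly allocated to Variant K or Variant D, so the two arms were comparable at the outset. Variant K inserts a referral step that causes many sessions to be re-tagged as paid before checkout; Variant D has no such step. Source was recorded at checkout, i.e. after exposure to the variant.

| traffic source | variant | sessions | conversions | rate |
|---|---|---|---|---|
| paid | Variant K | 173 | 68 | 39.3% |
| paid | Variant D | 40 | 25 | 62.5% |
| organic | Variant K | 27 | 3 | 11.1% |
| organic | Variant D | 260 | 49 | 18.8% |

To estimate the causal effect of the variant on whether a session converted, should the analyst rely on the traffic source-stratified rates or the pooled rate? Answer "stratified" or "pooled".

pooled

Traffic source is downstream of the variant. One should not condition on a consequence of treatment, so the overall rates are the right comparison.
Pooled: Variant K 35.5% vs Variant D 24.7%; Variant K is higher overall.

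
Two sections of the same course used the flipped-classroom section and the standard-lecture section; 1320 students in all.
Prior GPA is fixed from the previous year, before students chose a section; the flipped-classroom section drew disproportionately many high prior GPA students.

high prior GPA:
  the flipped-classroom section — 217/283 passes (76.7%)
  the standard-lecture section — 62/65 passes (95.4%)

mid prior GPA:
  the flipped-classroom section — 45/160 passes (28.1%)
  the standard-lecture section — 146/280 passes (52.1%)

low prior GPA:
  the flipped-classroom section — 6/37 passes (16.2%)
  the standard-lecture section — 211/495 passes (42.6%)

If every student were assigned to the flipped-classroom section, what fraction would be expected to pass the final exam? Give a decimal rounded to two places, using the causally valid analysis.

Prior GPA band satisfies the back-door criterion: it is not a descendant of the teaching method, and it blocks the spurious path from teaching method to outcome. Adjusting for it (i.e., using the within-prior GPA band rates) gives the causal effect.
Standardising the flipped-classroom section to the population prior GPA band mix: 0.264·217/283 + 0.333·45/160 + 0.403·6/37 = 0.361.

0.36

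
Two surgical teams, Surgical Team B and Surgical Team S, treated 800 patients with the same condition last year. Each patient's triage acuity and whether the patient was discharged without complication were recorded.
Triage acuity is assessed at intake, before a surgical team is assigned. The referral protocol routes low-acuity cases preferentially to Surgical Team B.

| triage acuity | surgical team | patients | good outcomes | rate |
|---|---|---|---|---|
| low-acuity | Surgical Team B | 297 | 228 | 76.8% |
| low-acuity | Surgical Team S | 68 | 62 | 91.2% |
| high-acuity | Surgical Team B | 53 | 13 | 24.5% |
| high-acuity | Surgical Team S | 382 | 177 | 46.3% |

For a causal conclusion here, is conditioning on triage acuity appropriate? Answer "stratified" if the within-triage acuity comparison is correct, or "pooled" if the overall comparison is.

stratified

Surgical Team S is higher inside every triage acuity stratum but Surgical Team B is higher in aggregate. Whether to stratify depends on how triage acuity relates to the surgical team.
Here triage acuity is a common cause — it drives both which surgical team a case falls under and the outcome. The crude comparison mixes populations; the stratum-specific rates are the causally relevant ones.
Within each level — low-acuity: 76.8% vs 91.2%; high-acuity: 24.5% vs 46.3% — Surgical Team S is higher every time.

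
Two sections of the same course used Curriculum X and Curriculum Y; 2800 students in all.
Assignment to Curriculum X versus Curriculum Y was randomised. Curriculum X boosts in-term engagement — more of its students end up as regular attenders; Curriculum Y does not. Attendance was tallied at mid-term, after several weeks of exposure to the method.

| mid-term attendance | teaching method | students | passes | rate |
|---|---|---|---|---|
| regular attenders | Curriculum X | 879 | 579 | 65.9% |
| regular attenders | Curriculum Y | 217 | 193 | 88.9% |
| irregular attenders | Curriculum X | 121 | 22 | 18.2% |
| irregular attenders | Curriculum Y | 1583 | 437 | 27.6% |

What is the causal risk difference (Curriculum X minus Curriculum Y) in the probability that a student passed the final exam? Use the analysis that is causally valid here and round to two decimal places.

+0.25

Stratifying would compare teaching methods among students the teaching methods themselves sorted into mid-term attendance groups — a form of selection on an intermediate. The unconditioned pooled rates give the total causal effect.
The causal difference is the pooled difference: 0.601 − 0.350 = +0.251.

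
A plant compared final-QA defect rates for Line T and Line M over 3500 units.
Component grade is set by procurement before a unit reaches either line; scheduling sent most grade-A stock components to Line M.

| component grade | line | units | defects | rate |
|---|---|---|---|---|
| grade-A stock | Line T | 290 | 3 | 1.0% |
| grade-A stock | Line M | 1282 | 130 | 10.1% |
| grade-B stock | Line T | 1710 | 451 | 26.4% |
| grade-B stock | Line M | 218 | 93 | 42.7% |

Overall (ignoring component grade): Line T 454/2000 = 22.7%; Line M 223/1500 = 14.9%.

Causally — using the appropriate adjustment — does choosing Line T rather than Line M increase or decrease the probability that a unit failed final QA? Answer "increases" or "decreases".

Component grade differs across lines for reasons unrelated to any effect of the line itself, and it separately predicts the outcome — a classic confounder. We must compare within component grade levels.
Within each level — grade-A stock: 1.0% vs 10.1%; grade-B stock: 26.4% vs 42.7% — Line T is lower every time.

decreases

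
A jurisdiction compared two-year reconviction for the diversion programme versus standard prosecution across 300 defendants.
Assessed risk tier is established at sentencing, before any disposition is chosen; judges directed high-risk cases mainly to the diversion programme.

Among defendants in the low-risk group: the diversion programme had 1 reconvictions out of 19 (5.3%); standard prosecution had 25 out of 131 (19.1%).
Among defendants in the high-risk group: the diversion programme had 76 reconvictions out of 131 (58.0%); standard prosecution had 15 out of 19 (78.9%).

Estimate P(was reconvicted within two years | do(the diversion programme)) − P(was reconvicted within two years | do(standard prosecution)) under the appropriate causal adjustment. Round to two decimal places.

Within every assessed risk tier level the diversion programme has the lower rate, yet pooled standard prosecution does — Simpson's reversal.
Here assessed risk tier is a common cause — it drives both which disposition a case falls under and the outcome. The crude comparison mixes populations; the stratum-specific rates are the causally relevant ones.
Adjusting over the population distribution of assessed risk tier: 0.500·(0.053−0.191) + 0.500·(0.580−0.789) = -0.174.

-0.17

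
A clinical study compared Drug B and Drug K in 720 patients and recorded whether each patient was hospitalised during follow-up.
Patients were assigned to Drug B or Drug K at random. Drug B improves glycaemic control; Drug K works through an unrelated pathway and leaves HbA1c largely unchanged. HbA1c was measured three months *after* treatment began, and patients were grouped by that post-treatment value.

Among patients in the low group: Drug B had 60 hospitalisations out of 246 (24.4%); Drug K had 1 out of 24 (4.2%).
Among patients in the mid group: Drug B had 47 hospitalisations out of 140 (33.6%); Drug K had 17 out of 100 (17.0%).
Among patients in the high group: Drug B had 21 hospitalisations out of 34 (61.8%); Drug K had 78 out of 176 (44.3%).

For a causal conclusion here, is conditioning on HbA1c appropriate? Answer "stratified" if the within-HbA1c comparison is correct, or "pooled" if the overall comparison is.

pooled

The distribution of HbA1c is itself part of what the drug does — it is an intermediate outcome. Holding it fixed would remove that part of the effect; the total effect is the pooled difference.
Pooled: Drug B 30.5% vs Drug K 32.0%; Drug B is lower overall.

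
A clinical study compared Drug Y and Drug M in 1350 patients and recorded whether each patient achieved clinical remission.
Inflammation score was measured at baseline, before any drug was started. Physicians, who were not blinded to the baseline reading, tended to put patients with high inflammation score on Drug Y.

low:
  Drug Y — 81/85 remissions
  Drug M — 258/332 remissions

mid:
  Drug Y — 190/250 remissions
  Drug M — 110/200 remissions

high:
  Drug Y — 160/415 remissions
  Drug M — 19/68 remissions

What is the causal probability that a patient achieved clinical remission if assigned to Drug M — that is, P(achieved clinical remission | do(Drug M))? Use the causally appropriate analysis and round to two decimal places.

Drug Y is higher inside every inflammation score stratum but Drug M is higher in aggregate. Whether to stratify depends on how inflammation score relates to the drug.
Here inflammation score is a common cause — it drives both which drug a case falls under and the outcome. The crude comparison mixes populations; the stratum-specific rates are the causally relevant ones.
Standardising Drug M to the population inflammation score mix: 0.309·258/332 + 0.333·110/200 + 0.358·19/68 = 0.523.

0.52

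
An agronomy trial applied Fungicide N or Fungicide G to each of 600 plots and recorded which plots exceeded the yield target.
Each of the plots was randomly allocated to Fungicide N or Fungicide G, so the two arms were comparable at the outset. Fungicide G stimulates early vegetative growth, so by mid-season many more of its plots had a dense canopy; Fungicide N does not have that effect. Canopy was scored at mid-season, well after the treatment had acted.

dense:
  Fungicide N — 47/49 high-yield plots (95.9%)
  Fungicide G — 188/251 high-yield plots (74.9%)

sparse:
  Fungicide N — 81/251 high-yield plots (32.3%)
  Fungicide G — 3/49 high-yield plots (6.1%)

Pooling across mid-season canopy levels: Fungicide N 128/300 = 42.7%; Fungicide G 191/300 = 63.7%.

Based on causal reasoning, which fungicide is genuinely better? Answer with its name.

Mid-season canopy lies on the pathway fungicide → mid-season canopy → outcome, so adjusting for it blocks the indirect effect. For the total causal effect of fungicide, use the unadjusted pooled rates.
Pooled: Fungicide N 42.7% vs Fungicide G 63.7%; Fungicide G is higher overall.

Fungicide G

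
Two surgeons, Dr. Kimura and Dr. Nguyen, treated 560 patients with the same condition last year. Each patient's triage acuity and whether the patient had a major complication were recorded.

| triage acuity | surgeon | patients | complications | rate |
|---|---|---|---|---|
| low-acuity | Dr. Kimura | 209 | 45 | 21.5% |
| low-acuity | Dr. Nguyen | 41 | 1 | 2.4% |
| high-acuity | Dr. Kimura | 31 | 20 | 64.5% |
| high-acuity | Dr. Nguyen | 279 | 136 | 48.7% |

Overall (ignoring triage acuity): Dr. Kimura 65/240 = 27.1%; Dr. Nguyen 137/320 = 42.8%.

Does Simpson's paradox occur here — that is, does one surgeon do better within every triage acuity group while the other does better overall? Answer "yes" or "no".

yes

Within each triage acuity level (low-acuity 21.5% vs 2.4%; high-acuity 64.5% vs 48.7%), Dr. Nguyen has the lower rate every time. Pooled: 27.1% vs 42.8% — Dr. Kimura has the lower rate overall. The two comparisons disagree.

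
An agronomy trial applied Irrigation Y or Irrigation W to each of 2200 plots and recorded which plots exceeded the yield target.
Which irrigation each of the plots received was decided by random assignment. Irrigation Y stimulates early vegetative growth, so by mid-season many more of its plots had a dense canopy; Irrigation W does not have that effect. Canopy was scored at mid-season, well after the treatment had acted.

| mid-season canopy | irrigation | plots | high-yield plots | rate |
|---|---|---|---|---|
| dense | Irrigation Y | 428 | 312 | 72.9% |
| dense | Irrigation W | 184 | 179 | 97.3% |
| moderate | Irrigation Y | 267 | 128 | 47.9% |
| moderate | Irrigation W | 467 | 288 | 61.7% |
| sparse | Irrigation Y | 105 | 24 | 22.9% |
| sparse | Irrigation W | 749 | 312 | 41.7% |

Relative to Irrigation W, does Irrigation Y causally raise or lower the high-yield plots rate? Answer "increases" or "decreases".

The mid-season canopy-specific comparison favours Irrigation W throughout, but the pooled figures favour Irrigation Y. The question is whether to condition on mid-season canopy.
Mid-season canopy lies on the pathway irrigation → mid-season canopy → outcome, so adjusting for it blocks the indirect effect. For the total causal effect of irrigation, use the unadjusted pooled rates.
Pooled: Irrigation Y 58.0% vs Irrigation W 55.6%; Irrigation Y is higher overall.

increases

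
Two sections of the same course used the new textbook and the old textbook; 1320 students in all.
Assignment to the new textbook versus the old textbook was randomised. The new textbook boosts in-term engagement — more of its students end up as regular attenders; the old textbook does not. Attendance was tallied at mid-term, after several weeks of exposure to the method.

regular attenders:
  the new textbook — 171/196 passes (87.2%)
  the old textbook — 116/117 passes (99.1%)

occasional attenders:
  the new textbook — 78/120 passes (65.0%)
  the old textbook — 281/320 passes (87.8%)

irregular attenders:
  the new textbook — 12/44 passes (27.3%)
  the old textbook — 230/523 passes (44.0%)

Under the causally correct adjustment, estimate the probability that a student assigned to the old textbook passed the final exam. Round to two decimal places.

0.65

the old textbook is higher inside every mid-term attendance stratum but the new textbook is higher in aggregate. Whether to stratify depends on how mid-term attendance relates to the teaching method.
Mid-term attendance here is a post-treatment variable shaped by the teaching method; conditioning on it would introduce bias rather than remove it. The overall comparison is the causal one.
So P(outcome | do(the old textbook)) is just the pooled rate for the old textbook: 627/960 = 0.653.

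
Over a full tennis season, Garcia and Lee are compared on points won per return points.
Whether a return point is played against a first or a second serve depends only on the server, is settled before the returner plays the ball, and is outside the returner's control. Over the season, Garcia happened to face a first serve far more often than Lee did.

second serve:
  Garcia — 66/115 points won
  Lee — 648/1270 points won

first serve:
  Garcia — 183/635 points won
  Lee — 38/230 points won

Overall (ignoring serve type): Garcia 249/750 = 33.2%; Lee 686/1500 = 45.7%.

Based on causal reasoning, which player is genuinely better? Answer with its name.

Within every serve type level Garcia has the higher rate, yet pooled Lee does — Simpson's reversal.
Serve type is set before the player has any effect — it is not caused by the player — and it independently drives the outcome. That makes it a confounder, so the causal comparison is within serve type levels.
Within each level — second serve: 57.4% vs 51.0%; first serve: 28.8% vs 16.5% — Garcia is higher every time.

Garcia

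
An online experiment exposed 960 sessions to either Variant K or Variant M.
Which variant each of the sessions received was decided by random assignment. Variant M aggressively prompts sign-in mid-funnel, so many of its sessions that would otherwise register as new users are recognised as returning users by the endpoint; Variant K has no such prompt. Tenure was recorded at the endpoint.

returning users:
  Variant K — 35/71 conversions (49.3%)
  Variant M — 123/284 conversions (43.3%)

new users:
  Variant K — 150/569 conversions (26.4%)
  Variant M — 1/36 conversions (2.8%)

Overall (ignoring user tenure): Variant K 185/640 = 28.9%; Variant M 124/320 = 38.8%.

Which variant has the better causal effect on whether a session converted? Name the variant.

Variant K is higher inside every user tenure stratum but Variant M is higher in aggregate. Whether to stratify depends on how user tenure relates to the variant.
Stratifying would compare variants among sessions the variants themselves sorted into user tenure groups — a form of selection on an intermediate. The unconditioned pooled rates give the total causal effect.
Pooled: Variant K 28.9% vs Variant M 38.8%; Variant M is higher overall.

Variant M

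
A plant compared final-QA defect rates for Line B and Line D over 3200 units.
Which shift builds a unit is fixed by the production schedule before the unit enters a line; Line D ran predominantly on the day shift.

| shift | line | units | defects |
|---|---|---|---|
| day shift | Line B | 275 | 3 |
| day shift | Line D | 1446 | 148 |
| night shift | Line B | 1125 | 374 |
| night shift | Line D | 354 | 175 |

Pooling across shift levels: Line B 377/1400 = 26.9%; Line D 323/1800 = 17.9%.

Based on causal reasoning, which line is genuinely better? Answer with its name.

Here shift is a common cause — it drives both which line a case falls under and the outcome. The crude comparison mixes populations; the stratum-specific rates are the causally relevant ones.
Within each level — day shift: 1.1% vs 10.2%; night shift: 33.2% vs 49.4% — Line B is lower every time.

Line B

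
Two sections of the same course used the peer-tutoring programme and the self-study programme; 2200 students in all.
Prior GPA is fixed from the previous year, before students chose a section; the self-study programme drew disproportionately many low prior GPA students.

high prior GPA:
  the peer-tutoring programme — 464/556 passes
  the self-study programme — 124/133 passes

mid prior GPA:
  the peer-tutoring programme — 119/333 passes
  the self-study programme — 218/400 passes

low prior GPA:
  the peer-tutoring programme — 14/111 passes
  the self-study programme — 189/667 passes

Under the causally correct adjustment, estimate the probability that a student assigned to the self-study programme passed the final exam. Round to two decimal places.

Within every prior GPA band level the self-study programme has the higher rate, yet pooled the peer-tutoring programme does — Simpson's reversal.
Here prior GPA band is a common cause — it drives both which teaching method a case falls under and the outcome. The crude comparison mixes populations; the stratum-specific rates are the causally relevant ones.
Standardising the self-study programme to the population prior GPA band mix: 0.313·124/133 + 0.333·218/400 + 0.354·189/667 = 0.574.

0.57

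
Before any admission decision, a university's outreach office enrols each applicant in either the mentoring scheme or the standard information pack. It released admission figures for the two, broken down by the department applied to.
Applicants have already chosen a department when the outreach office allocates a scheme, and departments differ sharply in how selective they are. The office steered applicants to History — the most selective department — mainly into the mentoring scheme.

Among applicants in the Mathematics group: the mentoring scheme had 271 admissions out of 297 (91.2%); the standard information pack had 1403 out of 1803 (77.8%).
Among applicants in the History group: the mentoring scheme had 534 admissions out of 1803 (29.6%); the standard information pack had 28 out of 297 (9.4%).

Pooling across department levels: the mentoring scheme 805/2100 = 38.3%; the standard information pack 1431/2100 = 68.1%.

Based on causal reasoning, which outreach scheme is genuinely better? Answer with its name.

Here department is a common cause — it drives both which outreach scheme a case falls under and the outcome. The crude comparison mixes populations; the stratum-specific rates are the causally relevant ones.
Within each level — Mathematics: 91.2% vs 77.8%; History: 29.6% vs 9.4% — the mentoring scheme is higher every time.

the mentoring scheme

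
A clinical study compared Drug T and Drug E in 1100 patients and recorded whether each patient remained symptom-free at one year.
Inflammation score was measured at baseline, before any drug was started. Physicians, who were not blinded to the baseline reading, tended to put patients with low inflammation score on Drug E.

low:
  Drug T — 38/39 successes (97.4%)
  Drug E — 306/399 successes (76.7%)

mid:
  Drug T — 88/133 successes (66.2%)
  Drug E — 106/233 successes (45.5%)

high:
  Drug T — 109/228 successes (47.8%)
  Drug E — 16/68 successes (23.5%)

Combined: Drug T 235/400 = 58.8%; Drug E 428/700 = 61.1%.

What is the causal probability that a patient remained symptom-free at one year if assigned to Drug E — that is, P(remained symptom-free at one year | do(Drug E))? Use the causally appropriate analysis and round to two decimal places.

Drug T is higher inside every inflammation score stratum but Drug E is higher in aggregate. Whether to stratify depends on how inflammation score relates to the drug.
The imbalance in inflammation score arose from how patients were allocated, not from anything the drug did; and inflammation score independently affects the outcome. The pooled gap is confounded — condition on inflammation score.
Standardising Drug E to the population inflammation score mix: 0.398·306/399 + 0.333·106/233 + 0.269·16/68 = 0.520.

0.52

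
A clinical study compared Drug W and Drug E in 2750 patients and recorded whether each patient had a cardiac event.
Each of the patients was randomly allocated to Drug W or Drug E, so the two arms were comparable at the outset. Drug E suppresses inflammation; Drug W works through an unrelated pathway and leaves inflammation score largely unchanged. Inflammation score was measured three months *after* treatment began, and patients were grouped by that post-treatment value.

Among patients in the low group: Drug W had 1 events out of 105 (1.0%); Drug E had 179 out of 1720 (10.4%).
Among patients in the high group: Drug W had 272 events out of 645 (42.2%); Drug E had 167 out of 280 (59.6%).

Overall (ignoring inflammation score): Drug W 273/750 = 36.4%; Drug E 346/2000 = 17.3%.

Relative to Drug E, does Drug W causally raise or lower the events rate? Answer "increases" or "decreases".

increases

Stratifying would compare drugs among patients the drugs themselves sorted into inflammation score groups — a form of selection on an intermediate. The unconditioned pooled rates give the total causal effect.
Pooled: Drug W 36.4% vs Drug E 17.3%; Drug E is lower overall.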